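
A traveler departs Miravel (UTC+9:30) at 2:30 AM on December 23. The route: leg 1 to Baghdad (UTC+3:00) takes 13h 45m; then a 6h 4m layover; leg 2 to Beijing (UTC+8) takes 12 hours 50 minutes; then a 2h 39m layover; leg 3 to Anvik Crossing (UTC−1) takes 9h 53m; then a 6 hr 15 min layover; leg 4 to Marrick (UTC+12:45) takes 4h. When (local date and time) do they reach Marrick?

Convert departure to UTC: 2:30 AM − 9:30 = 5:00 PM UTC on Dec 22.
Add 13 hours 45 minutes leg 1 → 6:45 AM UTC (Dec 23).
Add 6 hours and 4 minutes layover in Baghdad → 12:49 PM UTC.
Add 12 hours 50 minutes leg 2 → 1:39 AM UTC (Dec 24).
Add 2 hours 39 minutes layover in Beijing → 4:18 AM UTC.
Add 9 hours and 53 minutes leg 3 → 2:11 PM UTC.
Add 6 hours and 15 minutes layover in Anvik Crossing → 8:26 PM UTC.
Add 4 hours leg 4 → 12:26 AM UTC (Dec 25).
Marrick is UTC+12:45, so local arrival = 12:26 AM + 12:45 = 1:11 PM on Dec 25.

1:11 PM on Dec 25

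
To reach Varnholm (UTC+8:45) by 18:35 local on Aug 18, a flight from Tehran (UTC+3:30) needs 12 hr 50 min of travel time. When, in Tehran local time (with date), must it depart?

Target arrival in UTC: 18:35 − 8:45 = 09:50 on Aug 18.
Subtract 12 hours 50 minutes → departure 21:00 UTC on Aug 17.
Tehran is UTC+3:30: 21:00 + 3:30 = 00:30 on Aug 18.

00:30 on Aug 18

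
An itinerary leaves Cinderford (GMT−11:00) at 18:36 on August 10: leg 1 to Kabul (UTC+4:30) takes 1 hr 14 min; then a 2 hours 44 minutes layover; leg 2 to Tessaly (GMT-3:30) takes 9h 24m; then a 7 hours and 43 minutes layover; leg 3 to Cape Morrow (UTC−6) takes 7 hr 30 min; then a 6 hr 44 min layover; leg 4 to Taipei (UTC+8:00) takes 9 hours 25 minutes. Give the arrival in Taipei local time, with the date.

Convert departure to UTC: 18:36 + 11:00 = 05:36 UTC on Aug 11.
Add 1 hour 14 minutes leg 1 → 06:50 UTC.
Add 2 hours 44 minutes layover in Kabul → 09:34 UTC.
Add 9 hours and 24 minutes leg 2 → 18:58 UTC.
Add 7 hours 43 minutes layover in Tessaly → 02:41 UTC (Aug 12).
Add 7 hours 30 minutes leg 3 → 10:11 UTC.
Add 6 hours and 44 minutes layover in Cape Morrow → 16:55 UTC.
Add 9 hours 25 minutes leg 4 → 02:20 UTC (Aug 13).
Taipei is UTC+8:00, so local arrival = 02:20 + 8:00 = 10:20 on Aug 13.

10:20 on Aug 13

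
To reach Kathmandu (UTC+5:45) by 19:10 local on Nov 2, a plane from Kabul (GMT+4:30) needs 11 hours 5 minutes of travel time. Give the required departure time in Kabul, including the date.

06:50 on November 2

Target arrival in UTC: 19:10 − 5:45 = 13:25 on Nov 2.
Subtract 11 hours 5 minutes → departure 02:20 UTC on Nov 2.
Kabul is UTC+4:30: 02:20 + 4:30 = 06:50 on Nov 2.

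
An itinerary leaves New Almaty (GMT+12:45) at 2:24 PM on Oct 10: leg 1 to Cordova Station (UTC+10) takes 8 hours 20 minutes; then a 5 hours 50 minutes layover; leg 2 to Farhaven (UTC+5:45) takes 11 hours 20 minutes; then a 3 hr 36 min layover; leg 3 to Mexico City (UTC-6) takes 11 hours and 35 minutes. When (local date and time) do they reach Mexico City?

12:20 PM on October 11

Convert departure to UTC: 2:24 PM − 12:45 = 1:39 AM UTC on Oct 10.
Add 8 hours 20 minutes leg 1 → 9:59 AM UTC.
Add 5 hours and 50 minutes layover in Cordova Station → 3:49 PM UTC.
Add 11 hours 20 minutes leg 2 → 3:09 AM UTC (Oct 11).
Add 3 hours 36 minutes layover in Farhaven → 6:45 AM UTC.
Add 11 hours and 35 minutes leg 3 → 6:20 PM UTC.
Mexico City is UTC−6:00, so local arrival = 6:20 PM − 6:00 = 12:20 PM on Oct 11.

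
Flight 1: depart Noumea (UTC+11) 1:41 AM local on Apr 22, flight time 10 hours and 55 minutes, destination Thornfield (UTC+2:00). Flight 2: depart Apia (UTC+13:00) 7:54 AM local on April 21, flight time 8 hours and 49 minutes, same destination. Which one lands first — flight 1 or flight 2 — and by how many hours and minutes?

the second, by 21 hours 53 minutes

Flight 1 in UTC: 1:41 AM − 11:00 = 2:41 PM on Apr 21.
+10 hours and 55 minutes → arrive 1:36 AM UTC on Apr 22.
Flight 2 in UTC: 7:54 AM − 13:00 = 6:54 PM on Apr 20.
+8 hours and 49 minutes → arrive 3:43 AM UTC on Apr 21.
Flight 2 lands earlier by 21 hours 53 minutes.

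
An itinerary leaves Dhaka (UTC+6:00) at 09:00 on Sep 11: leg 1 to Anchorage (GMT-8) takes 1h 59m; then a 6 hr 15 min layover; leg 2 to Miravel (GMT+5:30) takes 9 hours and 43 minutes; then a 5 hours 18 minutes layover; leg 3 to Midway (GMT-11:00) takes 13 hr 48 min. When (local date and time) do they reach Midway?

Convert departure to UTC: 09:00 − 6:00 = 03:00 UTC on Sep 11.
Add 1 hour 59 minutes leg 1 → 04:59 UTC.
Add 6 hours and 15 minutes layover in Anchorage → 11:14 UTC.
Add 9 hours 43 minutes leg 2 → 20:57 UTC.
Add 5 hours and 18 minutes layover in Miravel → 02:15 UTC (Sep 12).
Add 13 hours and 48 minutes leg 3 → 16:03 UTC.
Midway is UTC−11:00, so local arrival = 16:03 − 11:00 = 05:03 on Sep 12.

05:03 on September 12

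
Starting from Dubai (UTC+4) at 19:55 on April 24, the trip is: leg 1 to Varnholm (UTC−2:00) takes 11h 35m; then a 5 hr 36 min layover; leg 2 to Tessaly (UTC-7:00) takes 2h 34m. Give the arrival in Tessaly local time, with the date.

Convert departure to UTC: 19:55 − 4:00 = 15:55 UTC on Apr 24.
Add 11 hours and 35 minutes leg 1 → 03:30 UTC (Apr 25).
Add 5 hours 36 minutes layover in Varnholm → 09:06 UTC.
Add 2 hours 34 minutes leg 2 → 11:40 UTC.
Tessaly is UTC−7:00, so local arrival = 11:40 − 7:00 = 04:40 on Apr 25.

04:40 on April 25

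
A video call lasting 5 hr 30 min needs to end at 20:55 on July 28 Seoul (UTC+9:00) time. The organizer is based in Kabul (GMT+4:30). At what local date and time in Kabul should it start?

10:55 on July 28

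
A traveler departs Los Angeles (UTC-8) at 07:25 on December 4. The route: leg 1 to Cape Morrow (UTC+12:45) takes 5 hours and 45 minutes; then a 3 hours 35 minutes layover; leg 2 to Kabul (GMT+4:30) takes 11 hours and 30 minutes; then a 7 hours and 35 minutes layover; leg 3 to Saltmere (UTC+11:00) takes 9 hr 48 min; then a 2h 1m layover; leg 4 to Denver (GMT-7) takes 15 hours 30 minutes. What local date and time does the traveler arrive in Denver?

16:09 on December 6

Convert departure to UTC: 07:25 + 8:00 = 15:25 UTC on Dec 4.
Add 5 hours 45 minutes leg 1 → 21:10 UTC.
Add 3 hours and 35 minutes layover in Cape Morrow → 00:45 UTC (Dec 5).
Add 11 hours 30 minutes leg 2 → 12:15 UTC.
Add 7 hours and 35 minutes layover in Kabul → 19:50 UTC.
Add 9 hours and 48 minutes leg 3 → 05:38 UTC (Dec 6).
Add 2 hours and 1 minute layover in Saltmere → 07:39 UTC.
Add 15 hours 30 minutes leg 4 → 23:09 UTC.
Denver is UTC−7:00, so local arrival = 23:09 − 7:00 = 16:09 on Dec 6.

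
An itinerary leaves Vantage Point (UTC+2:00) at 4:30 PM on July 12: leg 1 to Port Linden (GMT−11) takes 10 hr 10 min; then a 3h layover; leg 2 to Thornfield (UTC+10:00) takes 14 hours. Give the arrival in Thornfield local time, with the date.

3:40 AM on July 14

Convert departure to UTC: 4:30 PM − 2:00 = 2:30 PM UTC on Jul 12.
Add 10 hours 10 minutes leg 1 → 12:40 AM UTC (Jul 13).
Add 3 hours layover in Port Linden → 3:40 AM UTC.
Add 14 hours leg 2 → 5:40 PM UTC.
Thornfield is UTC+10:00, so local arrival = 5:40 PM + 10:00 = 3:40 AM on Jul 14.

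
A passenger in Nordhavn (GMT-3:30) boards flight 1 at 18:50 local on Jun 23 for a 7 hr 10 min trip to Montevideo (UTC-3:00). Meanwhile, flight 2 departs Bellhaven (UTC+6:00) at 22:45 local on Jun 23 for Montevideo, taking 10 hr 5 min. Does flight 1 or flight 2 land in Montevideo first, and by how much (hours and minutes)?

the second, by 2 hours 40 minutes

Flight 1 in UTC: 18:50 + 3:30 = 22:20 on Jun 23.
+7 hours and 10 minutes → arrive 05:30 UTC on Jun 24.
Flight 2 in UTC: 22:45 − 6:00 = 16:45 on Jun 23.
+10 hours 5 minutes → arrive 02:50 UTC on Jun 24.
Flight 2 lands earlier by 2 hours 40 minutes.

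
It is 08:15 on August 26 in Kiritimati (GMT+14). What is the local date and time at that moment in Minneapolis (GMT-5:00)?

13:15 on Aug 25

In UTC: 08:15 − 14:00 = 18:15 on Aug 25.
Minneapolis is UTC−5:00: 18:15 − 5:00 = 13:15 on Aug 25.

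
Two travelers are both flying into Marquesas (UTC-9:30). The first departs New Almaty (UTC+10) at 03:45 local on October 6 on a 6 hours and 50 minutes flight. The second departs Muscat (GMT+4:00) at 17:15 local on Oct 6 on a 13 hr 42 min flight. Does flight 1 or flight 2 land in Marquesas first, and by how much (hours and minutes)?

Flight 1 in UTC: 03:45 − 10:00 = 17:45 on Oct 5.
+6 hours 50 minutes → arrive 00:35 UTC on Oct 6.
Flight 2 in UTC: 17:15 − 4:00 = 13:15 on Oct 6.
+13 hours and 42 minutes → arrive 02:57 UTC on Oct 7.
Flight 1 lands earlier by 26 hours 22 minutes.

the first, by 26 hours 22 minutes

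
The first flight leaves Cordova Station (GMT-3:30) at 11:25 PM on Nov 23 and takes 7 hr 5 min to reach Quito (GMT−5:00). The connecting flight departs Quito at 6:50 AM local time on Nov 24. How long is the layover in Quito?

1 hour 50 minutes

Convert departure to UTC: 11:25 PM + 3:30 = 2:55 AM UTC on Nov 24.
Add 7 hours and 5 minutes flight time → 10:00 AM UTC.
Quito is UTC−5:00, so local arrival = 10:00 AM − 5:00 = 5:00 AM on Nov 24.
Layover = 6:50 AM − 5:00 AM = 1 hour 50 minutes.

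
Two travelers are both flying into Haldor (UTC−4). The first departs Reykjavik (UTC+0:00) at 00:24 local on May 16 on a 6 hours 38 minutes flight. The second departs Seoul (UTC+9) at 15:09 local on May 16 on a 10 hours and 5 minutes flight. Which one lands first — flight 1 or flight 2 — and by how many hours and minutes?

the first, by 9 hours 12 minutes

Flight 1 departs at 00:24 UTC (May 16).
+6 hours and 38 minutes → arrive 07:02 UTC on May 16.
Flight 2 in UTC: 15:09 − 9:00 = 06:09 on May 16.
+10 hours and 5 minutes → arrive 16:14 UTC on May 16.
Flight 1 lands earlier by 9 hours 12 minutes.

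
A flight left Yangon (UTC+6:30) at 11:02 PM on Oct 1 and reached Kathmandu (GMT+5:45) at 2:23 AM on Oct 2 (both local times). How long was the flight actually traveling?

4 hours 6 minutes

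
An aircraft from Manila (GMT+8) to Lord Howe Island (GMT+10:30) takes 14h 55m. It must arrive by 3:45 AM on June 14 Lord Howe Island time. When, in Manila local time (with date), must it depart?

Target arrival in UTC: 3:45 AM − 10:30 = 5:15 PM on Jun 13.
Subtract 14 hours 55 minutes → departure 2:20 AM UTC on Jun 13.
Manila is UTC+8:00: 2:20 AM + 8:00 = 10:20 AM on Jun 13.

10:20 AM on June 13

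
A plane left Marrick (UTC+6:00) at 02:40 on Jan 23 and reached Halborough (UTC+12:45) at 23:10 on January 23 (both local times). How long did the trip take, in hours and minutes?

Departure in UTC: 02:40 − 6:00 = 20:40 on Jan 22.
Arrival in UTC: 23:10 − 12:45 = 10:25 on Jan 23.
Elapsed = 10:25 − 20:40 (+1 day) = 13 hours 45 minutes.

13 hours 45 minutes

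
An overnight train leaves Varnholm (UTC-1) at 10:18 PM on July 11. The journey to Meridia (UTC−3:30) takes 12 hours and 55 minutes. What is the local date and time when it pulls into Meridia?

Convert departure to UTC: 10:18 PM + 1:00 = 11:18 PM UTC on Jul 11.
Add 12 hours and 55 minutes travel time → 12:13 PM UTC (Jul 12).
Meridia is UTC−3:30, so local arrival = 12:13 PM − 3:30 = 8:43 AM on Jul 12.

8:43 AM on July 12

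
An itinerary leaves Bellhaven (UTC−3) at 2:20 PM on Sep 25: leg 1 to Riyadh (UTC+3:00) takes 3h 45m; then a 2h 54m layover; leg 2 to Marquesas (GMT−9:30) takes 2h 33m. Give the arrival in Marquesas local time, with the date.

5:02 PM on Sep 25

Convert departure to UTC: 2:20 PM + 3:00 = 5:20 PM UTC on Sep 25.
Add 3 hours 45 minutes leg 1 → 9:05 PM UTC.
Add 2 hours and 54 minutes layover in Riyadh → 11:59 PM UTC.
Add 2 hours and 33 minutes leg 2 → 2:32 AM UTC (Sep 26).
Marquesas is UTC−9:30, so local arrival = 2:32 AM − 9:30 = 5:02 PM on Sep 25.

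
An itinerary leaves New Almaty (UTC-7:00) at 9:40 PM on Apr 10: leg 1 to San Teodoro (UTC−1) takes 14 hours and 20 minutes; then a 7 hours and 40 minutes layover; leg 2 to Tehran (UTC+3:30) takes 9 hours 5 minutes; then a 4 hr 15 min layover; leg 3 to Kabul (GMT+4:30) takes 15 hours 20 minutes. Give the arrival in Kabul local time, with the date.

11:50 AM on Apr 13

Convert departure to UTC: 9:40 PM + 7:00 = 4:40 AM UTC on Apr 11.
Add 14 hours and 20 minutes leg 1 → 7:00 PM UTC.
Add 7 hours and 40 minutes layover in San Teodoro → 2:40 AM UTC (Apr 12).
Add 9 hours 5 minutes leg 2 → 11:45 AM UTC.
Add 4 hours 15 minutes layover in Tehran → 4:00 PM UTC.
Add 15 hours 20 minutes leg 3 → 7:20 AM UTC (Apr 13).
Kabul is UTC+4:30, so local arrival = 7:20 AM + 4:30 = 11:50 AM on Apr 13.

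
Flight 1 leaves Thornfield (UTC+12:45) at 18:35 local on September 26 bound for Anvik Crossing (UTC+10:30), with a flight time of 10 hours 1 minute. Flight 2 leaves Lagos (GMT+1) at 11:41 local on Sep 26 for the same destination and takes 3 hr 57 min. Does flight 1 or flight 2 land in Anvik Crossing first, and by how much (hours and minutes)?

the second, by 1 hour 13 minutes

Flight 1 in UTC: 18:35 − 12:45 = 05:50 on Sep 26.
+10 hours and 1 minute → arrive 15:51 UTC on Sep 26.
Flight 2 in UTC: 11:41 − 1:00 = 10:41 on Sep 26.
+3 hours 57 minutes → arrive 14:38 UTC on Sep 26.
Flight 2 lands earlier by 1 hour 13 minutes.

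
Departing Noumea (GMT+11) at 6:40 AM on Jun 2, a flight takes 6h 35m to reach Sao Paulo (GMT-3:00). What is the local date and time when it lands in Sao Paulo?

Sao Paulo is 14:00 behind Noumea.
After 6 hours 35 minutes it is 1:15 PM in Noumea.
Shift by the zone difference: 1:15 PM − 14:00 = 11:15 PM on Jun 1 in Sao Paulo.

11:15 PM on June 1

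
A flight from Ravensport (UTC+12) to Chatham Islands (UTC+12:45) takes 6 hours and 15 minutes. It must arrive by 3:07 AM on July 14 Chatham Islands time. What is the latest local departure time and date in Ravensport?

Target arrival in UTC: 3:07 AM − 12:45 = 2:22 PM on Jul 13.
Subtract 6 hours 15 minutes → departure 8:07 AM UTC on Jul 13.
Ravensport is UTC+12:00: 8:07 AM + 12:00 = 8:07 PM on Jul 13.

8:07 PM on July 13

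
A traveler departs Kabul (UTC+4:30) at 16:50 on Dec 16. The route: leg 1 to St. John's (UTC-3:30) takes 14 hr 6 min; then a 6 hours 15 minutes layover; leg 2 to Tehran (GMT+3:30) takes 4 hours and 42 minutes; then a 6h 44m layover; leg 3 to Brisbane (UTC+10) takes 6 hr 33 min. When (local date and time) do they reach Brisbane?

Convert departure to UTC: 16:50 − 4:30 = 12:20 UTC on Dec 16.
Add 14 hours 6 minutes leg 1 → 02:26 UTC (Dec 17).
Add 6 hours and 15 minutes layover in St. John's → 08:41 UTC.
Add 4 hours 42 minutes leg 2 → 13:23 UTC.
Add 6 hours and 44 minutes layover in Tehran → 20:07 UTC.
Add 6 hours 33 minutes leg 3 → 02:40 UTC (Dec 18).
Brisbane is UTC+10:00, so local arrival = 02:40 + 10:00 = 12:40 on Dec 18.

12:40 on Dec 18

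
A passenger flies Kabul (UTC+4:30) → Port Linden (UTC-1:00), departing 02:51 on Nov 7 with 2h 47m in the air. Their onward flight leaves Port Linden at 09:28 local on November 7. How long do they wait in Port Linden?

Convert departure to UTC: 02:51 − 4:30 = 22:21 UTC on Nov 6.
Add 2 hours 47 minutes flight time → 01:08 UTC (Nov 7).
Port Linden is UTC−1:00, so local arrival = 01:08 − 1:00 = 00:08 on Nov 7.
Layover = 09:28 − 00:08 = 9 hours 20 minutes.

9 hours 20 minutes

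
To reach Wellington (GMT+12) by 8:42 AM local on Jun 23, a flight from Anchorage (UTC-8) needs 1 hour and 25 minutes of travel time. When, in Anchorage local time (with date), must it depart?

Target arrival in UTC: 8:42 AM − 12:00 = 8:42 PM on Jun 22.
Subtract 1 hour and 25 minutes → departure 7:17 PM UTC on Jun 22.
Anchorage is UTC−8:00: 7:17 PM − 8:00 = 11:17 AM on Jun 22.

11:17 AM on Jun 22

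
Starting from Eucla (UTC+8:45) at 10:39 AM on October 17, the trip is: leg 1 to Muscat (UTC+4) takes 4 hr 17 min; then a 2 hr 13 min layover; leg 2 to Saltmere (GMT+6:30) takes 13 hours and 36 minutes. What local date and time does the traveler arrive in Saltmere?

4:30 AM on October 18

Convert departure to UTC: 10:39 AM − 8:45 = 1:54 AM UTC on Oct 17.
Add 4 hours and 17 minutes leg 1 → 6:11 AM UTC.
Add 2 hours and 13 minutes layover in Muscat → 8:24 AM UTC.
Add 13 hours and 36 minutes leg 2 → 10:00 PM UTC.
Saltmere is UTC+6:30, so local arrival = 10:00 PM + 6:30 = 4:30 AM on Oct 18.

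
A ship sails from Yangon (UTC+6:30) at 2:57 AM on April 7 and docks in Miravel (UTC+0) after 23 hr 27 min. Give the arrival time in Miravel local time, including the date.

Miravel is 6:30 behind Yangon.
After 23 hours and 27 minutes it is 2:24 AM (Apr 8) in Yangon.
Shift by the zone difference: 2:24 AM − 6:30 = 7:54 PM on Apr 7 in Miravel.

7:54 PM on Apr 7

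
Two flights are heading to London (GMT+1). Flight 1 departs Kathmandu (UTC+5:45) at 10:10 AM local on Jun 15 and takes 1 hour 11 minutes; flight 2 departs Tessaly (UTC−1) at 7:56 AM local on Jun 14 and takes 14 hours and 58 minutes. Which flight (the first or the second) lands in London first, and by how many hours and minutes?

the second, by 5 hours 42 minutes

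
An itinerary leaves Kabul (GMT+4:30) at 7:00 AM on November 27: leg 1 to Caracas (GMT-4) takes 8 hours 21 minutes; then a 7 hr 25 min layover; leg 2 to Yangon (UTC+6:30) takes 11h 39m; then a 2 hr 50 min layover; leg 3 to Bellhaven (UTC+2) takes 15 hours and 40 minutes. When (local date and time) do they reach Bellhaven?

Convert departure to UTC: 7:00 AM − 4:30 = 2:30 AM UTC on Nov 27.
Add 8 hours 21 minutes leg 1 → 10:51 AM UTC.
Add 7 hours 25 minutes layover in Caracas → 6:16 PM UTC.
Add 11 hours and 39 minutes leg 2 → 5:55 AM UTC (Nov 28).
Add 2 hours 50 minutes layover in Yangon → 8:45 AM UTC.
Add 15 hours 40 minutes leg 3 → 12:25 AM UTC (Nov 29).
Bellhaven is UTC+2:00, so local arrival = 12:25 AM + 2:00 = 2:25 AM on Nov 29.

2:25 AM on November 29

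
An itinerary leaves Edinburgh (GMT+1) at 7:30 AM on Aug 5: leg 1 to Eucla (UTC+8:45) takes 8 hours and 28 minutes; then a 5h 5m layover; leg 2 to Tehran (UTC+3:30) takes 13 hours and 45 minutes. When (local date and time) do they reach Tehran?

1:18 PM on Aug 6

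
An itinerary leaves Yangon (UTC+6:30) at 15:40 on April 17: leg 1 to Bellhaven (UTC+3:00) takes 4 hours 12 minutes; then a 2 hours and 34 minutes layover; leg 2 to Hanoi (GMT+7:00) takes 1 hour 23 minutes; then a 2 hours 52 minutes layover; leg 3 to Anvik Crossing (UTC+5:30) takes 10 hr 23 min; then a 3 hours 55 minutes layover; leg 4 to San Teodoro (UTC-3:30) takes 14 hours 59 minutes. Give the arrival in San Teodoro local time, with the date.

21:58 on April 18

Convert departure to UTC: 15:40 − 6:30 = 09:10 UTC on Apr 17.
Add 4 hours and 12 minutes leg 1 → 13:22 UTC.
Add 2 hours 34 minutes layover in Bellhaven → 15:56 UTC.
Add 1 hour and 23 minutes leg 2 → 17:19 UTC.
Add 2 hours 52 minutes layover in Hanoi → 20:11 UTC.
Add 10 hours 23 minutes leg 3 → 06:34 UTC (Apr 18).
Add 3 hours 55 minutes layover in Anvik Crossing → 10:29 UTC.
Add 14 hours 59 minutes leg 4 → 01:28 UTC (Apr 19).
San Teodoro is UTC−3:30, so local arrival = 01:28 − 3:30 = 21:58 on Apr 18.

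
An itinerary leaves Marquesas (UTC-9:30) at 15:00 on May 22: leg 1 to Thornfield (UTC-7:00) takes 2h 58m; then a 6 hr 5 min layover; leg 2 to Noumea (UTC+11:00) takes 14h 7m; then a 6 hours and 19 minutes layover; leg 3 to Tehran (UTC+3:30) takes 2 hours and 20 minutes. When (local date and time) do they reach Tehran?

11:49 on May 24

Convert departure to UTC: 15:00 + 9:30 = 00:30 UTC on May 23.
Add 2 hours and 58 minutes leg 1 → 03:28 UTC.
Add 6 hours and 5 minutes layover in Thornfield → 09:33 UTC.
Add 14 hours and 7 minutes leg 2 → 23:40 UTC.
Add 6 hours 19 minutes layover in Noumea → 05:59 UTC (May 24).
Add 2 hours 20 minutes leg 3 → 08:19 UTC.
Tehran is UTC+3:30, so local arrival = 08:19 + 3:30 = 11:49 on May 24.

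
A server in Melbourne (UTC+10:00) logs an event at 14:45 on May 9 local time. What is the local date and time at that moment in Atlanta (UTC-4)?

00:45 on May 9

Atlanta is 14:00 behind Melbourne.
Shift by the zone difference: 14:45 − 14:00 = 00:45 on May 9 in Atlanta.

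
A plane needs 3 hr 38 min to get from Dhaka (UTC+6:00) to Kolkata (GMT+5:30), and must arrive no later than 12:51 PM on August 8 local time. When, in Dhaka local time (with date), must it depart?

9:43 AM on August 8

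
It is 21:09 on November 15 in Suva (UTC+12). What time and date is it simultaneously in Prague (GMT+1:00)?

Prague is 11:00 behind Suva.
Shift by the zone difference: 21:09 − 11:00 = 10:09 on Nov 15 in Prague.

10:09 on November 15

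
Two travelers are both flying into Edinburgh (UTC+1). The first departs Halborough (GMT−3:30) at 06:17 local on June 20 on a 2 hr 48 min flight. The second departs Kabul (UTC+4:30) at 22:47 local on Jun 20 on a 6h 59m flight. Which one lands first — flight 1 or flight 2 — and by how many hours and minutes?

the first, by 12 hours 41 minutes

Flight 1 in UTC: 06:17 + 3:30 = 09:47 on Jun 20.
+2 hours 48 minutes → arrive 12:35 UTC on Jun 20.
Flight 2 in UTC: 22:47 − 4:30 = 18:17 on Jun 20.
+6 hours 59 minutes → arrive 01:16 UTC on Jun 21.
Flight 1 lands earlier by 12 hours 41 minutes.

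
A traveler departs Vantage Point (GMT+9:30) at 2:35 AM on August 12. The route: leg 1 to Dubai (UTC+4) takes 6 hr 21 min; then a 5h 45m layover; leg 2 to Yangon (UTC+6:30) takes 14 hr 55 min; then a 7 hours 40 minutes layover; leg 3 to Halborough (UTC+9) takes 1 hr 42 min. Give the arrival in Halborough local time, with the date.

2:28 PM on August 13

Convert departure to UTC: 2:35 AM − 9:30 = 5:05 PM UTC on Aug 11.
Add 6 hours 21 minutes leg 1 → 11:26 PM UTC.
Add 5 hours 45 minutes layover in Dubai → 5:11 AM UTC (Aug 12).
Add 14 hours 55 minutes leg 2 → 8:06 PM UTC.
Add 7 hours and 40 minutes layover in Yangon → 3:46 AM UTC (Aug 13).
Add 1 hour and 42 minutes leg 3 → 5:28 AM UTC.
Halborough is UTC+9:00, so local arrival = 5:28 AM + 9:00 = 2:28 PM on Aug 13.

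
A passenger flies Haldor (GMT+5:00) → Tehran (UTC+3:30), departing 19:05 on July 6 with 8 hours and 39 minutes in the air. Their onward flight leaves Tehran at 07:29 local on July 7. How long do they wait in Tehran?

Convert departure to UTC: 19:05 − 5:00 = 14:05 UTC on Jul 6.
Add 8 hours 39 minutes flight time → 22:44 UTC.
Tehran is UTC+3:30, so local arrival = 22:44 + 3:30 = 02:14 on Jul 7.
Layover = 07:29 − 02:14 = 5 hours 15 minutes.

5 hours 15 minutes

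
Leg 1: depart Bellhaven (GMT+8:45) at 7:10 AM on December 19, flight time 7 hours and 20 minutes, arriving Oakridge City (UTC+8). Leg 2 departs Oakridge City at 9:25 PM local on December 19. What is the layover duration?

7 hours 40 minutes

Convert departure to UTC: 7:10 AM − 8:45 = 10:25 PM UTC on Dec 18.
Add 7 hours and 20 minutes flight time → 5:45 AM UTC (Dec 19).
Oakridge City is UTC+8:00, so local arrival = 5:45 AM + 8:00 = 1:45 PM on Dec 19.
Layover = 9:25 PM − 1:45 PM = 7 hours 40 minutes.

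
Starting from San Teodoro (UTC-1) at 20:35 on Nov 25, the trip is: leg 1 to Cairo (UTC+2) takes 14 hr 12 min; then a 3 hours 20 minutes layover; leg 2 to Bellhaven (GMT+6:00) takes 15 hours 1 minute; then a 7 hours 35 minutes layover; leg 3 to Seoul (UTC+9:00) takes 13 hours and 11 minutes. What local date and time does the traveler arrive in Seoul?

11:54 on Nov 28

Convert departure to UTC: 20:35 + 1:00 = 21:35 UTC on Nov 25.
Add 14 hours 12 minutes leg 1 → 11:47 UTC (Nov 26).
Add 3 hours 20 minutes layover in Cairo → 15:07 UTC.
Add 15 hours and 1 minute leg 2 → 06:08 UTC (Nov 27).
Add 7 hours 35 minutes layover in Bellhaven → 13:43 UTC.
Add 13 hours and 11 minutes leg 3 → 02:54 UTC (Nov 28).
Seoul is UTC+9:00, so local arrival = 02:54 + 9:00 = 11:54 on Nov 28.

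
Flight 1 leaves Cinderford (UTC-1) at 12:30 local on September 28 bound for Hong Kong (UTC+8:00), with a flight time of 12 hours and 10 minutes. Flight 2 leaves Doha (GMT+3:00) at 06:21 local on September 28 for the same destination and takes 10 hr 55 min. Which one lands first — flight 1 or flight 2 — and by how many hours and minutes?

the second, by 11 hours 24 minutes

Flight 1 in UTC: 12:30 + 1:00 = 13:30 on Sep 28.
+12 hours 10 minutes → arrive 01:40 UTC on Sep 29.
Flight 2 in UTC: 06:21 − 3:00 = 03:21 on Sep 28.
+10 hours and 55 minutes → arrive 14:16 UTC on Sep 28.
Flight 2 lands earlier by 11 hours 24 minutes.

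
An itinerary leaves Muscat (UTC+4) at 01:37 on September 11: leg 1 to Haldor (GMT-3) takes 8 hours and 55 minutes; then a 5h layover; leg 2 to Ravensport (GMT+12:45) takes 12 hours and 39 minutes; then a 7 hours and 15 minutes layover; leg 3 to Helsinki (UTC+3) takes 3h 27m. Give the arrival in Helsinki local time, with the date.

Convert departure to UTC: 01:37 − 4:00 = 21:37 UTC on Sep 10.
Add 8 hours 55 minutes leg 1 → 06:32 UTC (Sep 11).
Add 5 hours layover in Haldor → 11:32 UTC.
Add 12 hours 39 minutes leg 2 → 00:11 UTC (Sep 12).
Add 7 hours and 15 minutes layover in Ravensport → 07:26 UTC.
Add 3 hours 27 minutes leg 3 → 10:53 UTC.
Helsinki is UTC+3:00, so local arrival = 10:53 + 3:00 = 13:53 on Sep 12.

13:53 on September 12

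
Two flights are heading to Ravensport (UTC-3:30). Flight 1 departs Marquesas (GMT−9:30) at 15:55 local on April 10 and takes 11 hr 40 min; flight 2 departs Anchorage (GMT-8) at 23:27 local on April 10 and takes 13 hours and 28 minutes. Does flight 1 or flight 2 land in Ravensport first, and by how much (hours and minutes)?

the first, by 7 hours 50 minutes

Flight 1 in UTC: 15:55 + 9:30 = 01:25 on Apr 11.
+11 hours and 40 minutes → arrive 13:05 UTC on Apr 11.
Flight 2 in UTC: 23:27 + 8:00 = 07:27 on Apr 11.
+13 hours and 28 minutes → arrive 20:55 UTC on Apr 11.
Flight 1 lands earlier by 7 hours 50 minutes.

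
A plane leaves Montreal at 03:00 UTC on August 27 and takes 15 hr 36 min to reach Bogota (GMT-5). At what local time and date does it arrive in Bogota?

13:36 on Aug 27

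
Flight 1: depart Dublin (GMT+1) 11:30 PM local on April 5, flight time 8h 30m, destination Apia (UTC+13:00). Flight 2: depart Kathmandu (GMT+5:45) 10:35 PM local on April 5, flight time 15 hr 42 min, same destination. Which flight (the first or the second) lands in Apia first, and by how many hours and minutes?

the first, by 1 hour 32 minutes

Flight 1 in UTC: 11:30 PM − 1:00 = 10:30 PM on Apr 5.
+8 hours and 30 minutes → arrive 7:00 AM UTC on Apr 6.
Flight 2 in UTC: 10:35 PM − 5:45 = 4:50 PM on Apr 5.
+15 hours 42 minutes → arrive 8:32 AM UTC on Apr 6.
Flight 1 lands earlier by 1 hour 32 minutes.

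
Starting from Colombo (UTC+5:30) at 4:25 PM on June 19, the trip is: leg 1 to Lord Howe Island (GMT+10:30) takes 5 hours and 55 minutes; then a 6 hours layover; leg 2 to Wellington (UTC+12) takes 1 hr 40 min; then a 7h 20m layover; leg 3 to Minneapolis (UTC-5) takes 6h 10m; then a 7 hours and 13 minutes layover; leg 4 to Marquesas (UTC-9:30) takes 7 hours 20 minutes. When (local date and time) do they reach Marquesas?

7:03 PM on Jun 20

Convert departure to UTC: 4:25 PM − 5:30 = 10:55 AM UTC on Jun 19.
Add 5 hours and 55 minutes leg 1 → 4:50 PM UTC.
Add 6 hours layover in Lord Howe Island → 10:50 PM UTC.
Add 1 hour and 40 minutes leg 2 → 12:30 AM UTC (Jun 20).
Add 7 hours 20 minutes layover in Wellington → 7:50 AM UTC.
Add 6 hours and 10 minutes leg 3 → 2:00 PM UTC.
Add 7 hours 13 minutes layover in Minneapolis → 9:13 PM UTC.
Add 7 hours and 20 minutes leg 4 → 4:33 AM UTC (Jun 21).
Marquesas is UTC−9:30, so local arrival = 4:33 AM − 9:30 = 7:03 PM on Jun 20.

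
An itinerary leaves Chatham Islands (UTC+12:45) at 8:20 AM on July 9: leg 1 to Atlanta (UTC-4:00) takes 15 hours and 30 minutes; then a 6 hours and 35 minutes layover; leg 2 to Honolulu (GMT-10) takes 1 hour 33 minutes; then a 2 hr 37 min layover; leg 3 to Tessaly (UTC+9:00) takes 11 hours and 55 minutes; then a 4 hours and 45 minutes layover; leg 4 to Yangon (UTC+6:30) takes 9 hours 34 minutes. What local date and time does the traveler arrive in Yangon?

Convert departure to UTC: 8:20 AM − 12:45 = 7:35 PM UTC on Jul 8.
Add 15 hours and 30 minutes leg 1 → 11:05 AM UTC (Jul 9).
Add 6 hours and 35 minutes layover in Atlanta → 5:40 PM UTC.
Add 1 hour and 33 minutes leg 2 → 7:13 PM UTC.
Add 2 hours 37 minutes layover in Honolulu → 9:50 PM UTC.
Add 11 hours 55 minutes leg 3 → 9:45 AM UTC (Jul 10).
Add 4 hours 45 minutes layover in Tessaly → 2:30 PM UTC.
Add 9 hours and 34 minutes leg 4 → 12:04 AM UTC (Jul 11).
Yangon is UTC+6:30, so local arrival = 12:04 AM + 6:30 = 6:34 AM on Jul 11.

6:34 AM on July 11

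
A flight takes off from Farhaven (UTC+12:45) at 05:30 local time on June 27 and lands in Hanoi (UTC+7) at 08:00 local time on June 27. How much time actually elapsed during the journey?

8 hours 15 minutes

Departure in UTC: 05:30 − 12:45 = 16:45 on Jun 26.
Arrival in UTC: 08:00 − 7:00 = 01:00 on Jun 27.
Elapsed = 01:00 − 16:45 (+1 day) = 8 hours 15 minutes.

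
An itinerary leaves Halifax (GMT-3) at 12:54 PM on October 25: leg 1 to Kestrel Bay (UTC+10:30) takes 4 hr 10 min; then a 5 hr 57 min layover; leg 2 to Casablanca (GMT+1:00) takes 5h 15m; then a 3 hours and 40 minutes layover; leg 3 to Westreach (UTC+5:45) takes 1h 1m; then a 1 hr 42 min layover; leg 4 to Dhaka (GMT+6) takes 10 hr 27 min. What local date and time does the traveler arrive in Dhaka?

Convert departure to UTC: 12:54 PM + 3:00 = 3:54 PM UTC on Oct 25.
Add 4 hours and 10 minutes leg 1 → 8:04 PM UTC.
Add 5 hours and 57 minutes layover in Kestrel Bay → 2:01 AM UTC (Oct 26).
Add 5 hours 15 minutes leg 2 → 7:16 AM UTC.
Add 3 hours and 40 minutes layover in Casablanca → 10:56 AM UTC.
Add 1 hour and 1 minute leg 3 → 11:57 AM UTC.
Add 1 hour 42 minutes layover in Westreach → 1:39 PM UTC.
Add 10 hours and 27 minutes leg 4 → 12:06 AM UTC (Oct 27).
Dhaka is UTC+6:00, so local arrival = 12:06 AM + 6:00 = 6:06 AM on Oct 27.

6:06 AM on October 27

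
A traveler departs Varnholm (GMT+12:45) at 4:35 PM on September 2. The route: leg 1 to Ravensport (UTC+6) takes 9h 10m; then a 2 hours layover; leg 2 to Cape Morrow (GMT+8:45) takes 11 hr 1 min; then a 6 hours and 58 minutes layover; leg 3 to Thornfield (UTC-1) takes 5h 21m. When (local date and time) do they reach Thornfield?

Convert departure to UTC: 4:35 PM − 12:45 = 3:50 AM UTC on Sep 2.
Add 9 hours 10 minutes leg 1 → 1:00 PM UTC.
Add 2 hours layover in Ravensport → 3:00 PM UTC.
Add 11 hours 1 minute leg 2 → 2:01 AM UTC (Sep 3).
Add 6 hours and 58 minutes layover in Cape Morrow → 8:59 AM UTC.
Add 5 hours and 21 minutes leg 3 → 2:20 PM UTC.
Thornfield is UTC−1:00, so local arrival = 2:20 PM − 1:00 = 1:20 PM on Sep 3.

1:20 PM on Sep 3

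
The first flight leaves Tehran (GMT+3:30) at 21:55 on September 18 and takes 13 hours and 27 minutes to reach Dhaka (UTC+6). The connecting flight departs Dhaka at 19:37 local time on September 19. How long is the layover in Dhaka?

Convert departure to UTC: 21:55 − 3:30 = 18:25 UTC on Sep 18.
Add 13 hours 27 minutes flight time → 07:52 UTC (Sep 19).
Dhaka is UTC+6:00, so local arrival = 07:52 + 6:00 = 13:52 on Sep 19.
Layover = 19:37 − 13:52 = 5 hours 45 minutes.

5 hours 45 minutes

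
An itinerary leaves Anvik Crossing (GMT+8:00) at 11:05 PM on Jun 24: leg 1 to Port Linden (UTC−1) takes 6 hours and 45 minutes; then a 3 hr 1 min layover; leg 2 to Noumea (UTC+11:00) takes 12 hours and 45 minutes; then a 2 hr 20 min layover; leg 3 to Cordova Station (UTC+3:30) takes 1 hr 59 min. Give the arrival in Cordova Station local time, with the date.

9:25 PM on Jun 25

Convert departure to UTC: 11:05 PM − 8:00 = 3:05 PM UTC on Jun 24.
Add 6 hours 45 minutes leg 1 → 9:50 PM UTC.
Add 3 hours and 1 minute layover in Port Linden → 12:51 AM UTC (Jun 25).
Add 12 hours 45 minutes leg 2 → 1:36 PM UTC.
Add 2 hours and 20 minutes layover in Noumea → 3:56 PM UTC.
Add 1 hour 59 minutes leg 3 → 5:55 PM UTC.
Cordova Station is UTC+3:30, so local arrival = 5:55 PM + 3:30 = 9:25 PM on Jun 25.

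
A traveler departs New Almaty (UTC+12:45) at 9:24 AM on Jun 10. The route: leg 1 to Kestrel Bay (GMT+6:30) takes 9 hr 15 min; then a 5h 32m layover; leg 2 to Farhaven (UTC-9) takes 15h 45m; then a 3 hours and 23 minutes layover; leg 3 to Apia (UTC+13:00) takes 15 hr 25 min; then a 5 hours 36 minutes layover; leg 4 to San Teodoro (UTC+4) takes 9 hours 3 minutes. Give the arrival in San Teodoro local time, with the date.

4:38 PM on Jun 12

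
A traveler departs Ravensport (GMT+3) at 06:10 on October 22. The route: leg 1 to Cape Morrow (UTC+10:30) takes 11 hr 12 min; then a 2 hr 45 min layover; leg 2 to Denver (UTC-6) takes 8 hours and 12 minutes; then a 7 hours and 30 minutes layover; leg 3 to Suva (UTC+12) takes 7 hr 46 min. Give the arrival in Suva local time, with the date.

04:35 on October 24

Convert departure to UTC: 06:10 − 3:00 = 03:10 UTC on Oct 22.
Add 11 hours 12 minutes leg 1 → 14:22 UTC.
Add 2 hours 45 minutes layover in Cape Morrow → 17:07 UTC.
Add 8 hours 12 minutes leg 2 → 01:19 UTC (Oct 23).
Add 7 hours and 30 minutes layover in Denver → 08:49 UTC.
Add 7 hours 46 minutes leg 3 → 16:35 UTC.
Suva is UTC+12:00, so local arrival = 16:35 + 12:00 = 04:35 on Oct 24.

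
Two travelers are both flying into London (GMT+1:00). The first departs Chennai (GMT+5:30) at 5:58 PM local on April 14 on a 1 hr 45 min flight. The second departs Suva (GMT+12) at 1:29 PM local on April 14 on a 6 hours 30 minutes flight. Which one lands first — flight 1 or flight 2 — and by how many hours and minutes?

the second, by 6 hours 14 minutes

Flight 1 in UTC: 5:58 PM − 5:30 = 12:28 PM on Apr 14.
+1 hour 45 minutes → arrive 2:13 PM UTC on Apr 14.
Flight 2 in UTC: 1:29 PM − 12:00 = 1:29 AM on Apr 14.
+6 hours and 30 minutes → arrive 7:59 AM UTC on Apr 14.
Flight 2 lands earlier by 6 hours 14 minutes.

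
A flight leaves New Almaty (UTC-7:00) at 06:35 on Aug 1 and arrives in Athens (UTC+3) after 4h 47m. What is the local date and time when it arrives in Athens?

Athens is 10:00 ahead of New Almaty.
After 4 hours 47 minutes it is 11:22 in New Almaty.
Shift by the zone difference: 11:22 + 10:00 = 21:22 on Aug 1 in Athens.

21:22 on August 1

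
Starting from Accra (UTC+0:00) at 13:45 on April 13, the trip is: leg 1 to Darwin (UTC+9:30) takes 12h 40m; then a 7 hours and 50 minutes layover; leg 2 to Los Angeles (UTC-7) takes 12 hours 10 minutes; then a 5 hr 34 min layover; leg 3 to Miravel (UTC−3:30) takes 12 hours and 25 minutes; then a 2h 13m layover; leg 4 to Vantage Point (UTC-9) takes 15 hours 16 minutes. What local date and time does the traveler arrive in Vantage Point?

Accra is at UTC+0, so departure is already 13:45 UTC on Apr 13.
Add 12 hours and 40 minutes leg 1 → 02:25 UTC (Apr 14).
Add 7 hours 50 minutes layover in Darwin → 10:15 UTC.
Add 12 hours and 10 minutes leg 2 → 22:25 UTC.
Add 5 hours 34 minutes layover in Los Angeles → 03:59 UTC (Apr 15).
Add 12 hours and 25 minutes leg 3 → 16:24 UTC.
Add 2 hours 13 minutes layover in Miravel → 18:37 UTC.
Add 15 hours and 16 minutes leg 4 → 09:53 UTC (Apr 16).
Vantage Point is UTC−9:00, so local arrival = 09:53 − 9:00 = 00:53 on Apr 16.

00:53 on April 16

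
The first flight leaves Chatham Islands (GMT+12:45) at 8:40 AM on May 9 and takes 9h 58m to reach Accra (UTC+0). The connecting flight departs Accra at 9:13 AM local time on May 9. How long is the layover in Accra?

Convert departure to UTC: 8:40 AM − 12:45 = 7:55 PM UTC on May 8.
Add 9 hours 58 minutes flight time → 5:53 AM UTC (May 9).
Accra is UTC+0, so local arrival is the same: 5:53 AM on May 9.
Layover = 9:13 AM − 5:53 AM = 3 hours 20 minutes.

3 hours 20 minutes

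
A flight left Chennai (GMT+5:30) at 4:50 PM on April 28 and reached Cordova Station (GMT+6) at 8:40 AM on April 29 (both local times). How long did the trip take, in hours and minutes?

15 hours 20 minutes

Departure in UTC: 4:50 PM − 5:30 = 11:20 AM on Apr 28.
Arrival in UTC: 8:40 AM − 6:00 = 2:40 AM on Apr 29.
Elapsed = 2:40 AM − 11:20 AM (+1 day) = 15 hours 20 minutes.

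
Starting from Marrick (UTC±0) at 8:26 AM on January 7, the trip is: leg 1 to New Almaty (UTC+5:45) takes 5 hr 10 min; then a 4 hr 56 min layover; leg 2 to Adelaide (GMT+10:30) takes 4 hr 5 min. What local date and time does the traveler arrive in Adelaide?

9:07 AM on January 8

Marrick is at UTC+0, so departure is already 8:26 AM UTC on Jan 7.
Add 5 hours 10 minutes leg 1 → 1:36 PM UTC.
Add 4 hours and 56 minutes layover in New Almaty → 6:32 PM UTC.
Add 4 hours and 5 minutes leg 2 → 10:37 PM UTC.
Adelaide is UTC+10:30, so local arrival = 10:37 PM + 10:30 = 9:07 AM on Jan 8.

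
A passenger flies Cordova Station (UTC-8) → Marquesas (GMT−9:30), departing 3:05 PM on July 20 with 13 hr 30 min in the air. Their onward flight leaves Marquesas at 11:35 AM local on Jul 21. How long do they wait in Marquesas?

8 hours 30 minutes

Convert departure to UTC: 3:05 PM + 8:00 = 11:05 PM UTC on Jul 20.
Add 13 hours and 30 minutes flight time → 12:35 PM UTC (Jul 21).
Marquesas is UTC−9:30, so local arrival = 12:35 PM − 9:30 = 3:05 AM on Jul 21.
Layover = 11:35 AM − 3:05 AM = 8 hours 30 minutes.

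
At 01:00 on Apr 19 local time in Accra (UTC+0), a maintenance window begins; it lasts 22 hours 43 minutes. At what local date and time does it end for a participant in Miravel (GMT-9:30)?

Miravel is 9:30 behind Accra.
After 22 hours and 43 minutes it is 23:43 in Accra.
Shift by the zone difference: 23:43 − 9:30 = 14:13 on Apr 19 in Miravel.

14:13 on April 19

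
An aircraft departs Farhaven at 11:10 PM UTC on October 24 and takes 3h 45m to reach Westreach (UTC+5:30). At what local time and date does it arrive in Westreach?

Departure is given in UTC: 11:10 PM on Oct 24.
Add 3 hours 45 minutes → 2:55 AM UTC (Oct 25).
Westreach is UTC+5:30: 2:55 AM + 5:30 = 8:25 AM on Oct 25.

8:25 AM on October 25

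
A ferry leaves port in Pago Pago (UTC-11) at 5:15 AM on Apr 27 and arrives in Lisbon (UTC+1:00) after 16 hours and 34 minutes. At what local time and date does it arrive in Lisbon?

Convert departure to UTC: 5:15 AM + 11:00 = 4:15 PM UTC on Apr 27.
Add 16 hours 34 minutes travel time → 8:49 AM UTC (Apr 28).
Lisbon is UTC+1:00, so local arrival = 8:49 AM + 1:00 = 9:49 AM on Apr 28.

9:49 AM on Apr 28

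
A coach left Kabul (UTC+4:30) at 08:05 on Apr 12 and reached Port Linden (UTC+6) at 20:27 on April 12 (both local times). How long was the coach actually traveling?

Port Linden is 1:30 ahead of Kabul.
Clock-face elapsed time (ignoring zones) is 12 hours 22 minutes.
Actual elapsed = 12 hours 22 minutes − 1:30 = 10 hours 52 minutes.

10 hours 52 minutes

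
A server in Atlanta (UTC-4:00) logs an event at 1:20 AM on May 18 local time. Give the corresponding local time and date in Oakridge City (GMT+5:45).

In UTC: 1:20 AM + 4:00 = 5:20 AM on May 18.
Oakridge City is UTC+5:45: 5:20 AM + 5:45 = 11:05 AM on May 18.

11:05 AM on May 18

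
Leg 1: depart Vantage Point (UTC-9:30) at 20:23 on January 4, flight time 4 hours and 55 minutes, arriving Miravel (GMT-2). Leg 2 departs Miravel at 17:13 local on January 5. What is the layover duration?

8 hours 25 minutes

Convert departure to UTC: 20:23 + 9:30 = 05:53 UTC on Jan 5.
Add 4 hours and 55 minutes flight time → 10:48 UTC.
Miravel is UTC−2:00, so local arrival = 10:48 − 2:00 = 08:48 on Jan 5.
Layover = 17:13 − 08:48 = 8 hours 25 minutes.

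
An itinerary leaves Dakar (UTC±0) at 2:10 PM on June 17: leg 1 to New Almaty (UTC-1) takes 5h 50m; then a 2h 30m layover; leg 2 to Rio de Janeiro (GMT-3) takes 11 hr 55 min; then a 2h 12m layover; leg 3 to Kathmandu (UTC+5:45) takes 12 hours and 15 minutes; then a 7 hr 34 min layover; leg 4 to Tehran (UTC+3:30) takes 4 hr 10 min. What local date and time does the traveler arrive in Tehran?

4:06 PM on June 19

Dakar is at UTC+0, so departure is already 2:10 PM UTC on Jun 17.
Add 5 hours and 50 minutes leg 1 → 8:00 PM UTC.
Add 2 hours and 30 minutes layover in New Almaty → 10:30 PM UTC.
Add 11 hours and 55 minutes leg 2 → 10:25 AM UTC (Jun 18).
Add 2 hours 12 minutes layover in Rio de Janeiro → 12:37 PM UTC.
Add 12 hours 15 minutes leg 3 → 12:52 AM UTC (Jun 19).
Add 7 hours 34 minutes layover in Kathmandu → 8:26 AM UTC.
Add 4 hours and 10 minutes leg 4 → 12:36 PM UTC.
Tehran is UTC+3:30, so local arrival = 12:36 PM + 3:30 = 4:06 PM on Jun 19.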